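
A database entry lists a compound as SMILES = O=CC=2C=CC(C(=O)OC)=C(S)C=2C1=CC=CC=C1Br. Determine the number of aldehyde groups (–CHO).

1

The aldehyde motif appears at heavy-atom position 2 in the SMILES.
Other groups present: 1 ester, 1 thiol.
Aldehyde count: 1.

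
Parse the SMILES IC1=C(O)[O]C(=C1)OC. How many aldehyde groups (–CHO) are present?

0

Scan the SMILES for the aldehyde motif — none present.
Groups that are present: 1 ether, 1 hydroxyl.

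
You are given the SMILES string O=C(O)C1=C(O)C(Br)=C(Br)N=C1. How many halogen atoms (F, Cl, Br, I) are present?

Halogen atoms appear at heavy-atom positions 8, 10 (2×Br).
Other groups present: 1 carboxylic acid, 1 hydroxyl.
Halogen count: 2.

2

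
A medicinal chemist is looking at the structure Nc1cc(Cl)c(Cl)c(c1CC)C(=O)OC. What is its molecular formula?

Walk through each heavy atom and fill implicit hydrogens from standard valence (C 4, N 3, O 2, S 2, halogen 1); for lowercase aromatic atoms, an aromatic c carries 1 H when it has two neighbours and 0 H with three, and aromatic n carries 0 H:
  atom 1: N, bond orders sum to 1 (valence 3) → 2 H
  atom 2: aromatic c, 3 neighbours → 0 H
  atom 3: aromatic c, 2 neighbours → 1 H
  atom 4: aromatic c, 3 neighbours → 0 H
  atom 5: Cl (halogen, monovalent) → 0 H
  atom 6: aromatic c, 3 neighbours → 0 H
  atom 7: Cl (halogen, monovalent) → 0 H
  atom 8: aromatic c, 3 neighbours → 0 H
  atom 9: aromatic c, 3 neighbours → 0 H
  atom 10: C, bond orders sum to 2 (valence 4) → 2 H
  atom 11: C, bond orders sum to 1 (valence 4) → 3 H
  atom 12: C, bond orders sum to 4 (valence 4) → 0 H
  atom 13: O, bond orders sum to 2 (valence 2) → 0 H
  atom 14: O, bond orders sum to 2 (valence 2) → 0 H
  atom 15: C, bond orders sum to 1 (valence 4) → 3 H
Totals → C:10, H:11, Cl:2, N:1, O:2.
In Hill order: C10H11Cl2NO2.

C10H11Cl2NO2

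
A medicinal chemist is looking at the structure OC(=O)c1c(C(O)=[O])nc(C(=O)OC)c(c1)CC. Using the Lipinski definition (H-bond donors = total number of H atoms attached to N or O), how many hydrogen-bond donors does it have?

Donors: find every N or O and count the H atoms it carries.
  atom 1 (O): bond orders sum to 1 → 1 H
  atom 3 (O): bond orders sum to 2 → 0 H
  atom 7 (O): bond orders sum to 1 → 1 H
  atom 8 (O): bond orders sum to 2 → 0 H
  atom 9 (N): bond orders sum to 3 → 0 H
  atom 12 (O): bond orders sum to 2 → 0 H
  atom 13 (O): bond orders sum to 2 → 0 H
Lipinski HBD = 2.

2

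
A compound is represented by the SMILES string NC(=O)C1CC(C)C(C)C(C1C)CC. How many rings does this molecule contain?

In SMILES, each pair of matching ring-closure digits denotes one ring-closing bond; the number of such bonds equals the number of independent rings.
Ring-closure bonds here: 1.

1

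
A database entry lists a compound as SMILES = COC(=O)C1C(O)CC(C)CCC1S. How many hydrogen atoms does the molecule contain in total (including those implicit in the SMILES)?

Walk through each heavy atom and fill implicit hydrogens from standard valence (C 4, N 3, O 2, S 2, halogen 1):
  atom 1: C, bond orders sum to 1 (valence 4) → 3 H
  atom 2: O, bond orders sum to 2 (valence 2) → 0 H
  atom 3: C, bond orders sum to 4 (valence 4) → 0 H
  atom 4: O, bond orders sum to 2 (valence 2) → 0 H
  atom 5: C, bond orders sum to 3 (valence 4) → 1 H
  atom 6: C, bond orders sum to 3 (valence 4) → 1 H
  atom 7: O, bond orders sum to 1 (valence 2) → 1 H
  atom 8: C, bond orders sum to 2 (valence 4) → 2 H
  atom 9: C, bond orders sum to 3 (valence 4) → 1 H
  atom 10: C, bond orders sum to 1 (valence 4) → 3 H
  atom 11: C, bond orders sum to 2 (valence 4) → 2 H
  atom 12: C, bond orders sum to 2 (valence 4) → 2 H
  atom 13: C, bond orders sum to 3 (valence 4) → 1 H
  atom 14: S, bond orders sum to 1 (valence 2) → 1 H
Total hydrogens: 18.

18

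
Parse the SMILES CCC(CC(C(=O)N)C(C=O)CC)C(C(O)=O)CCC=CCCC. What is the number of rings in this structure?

0

In SMILES, each pair of matching ring-closure digits denotes one ring-closing bond; the number of such bonds equals the number of independent rings.
Ring-closure bonds here: 0.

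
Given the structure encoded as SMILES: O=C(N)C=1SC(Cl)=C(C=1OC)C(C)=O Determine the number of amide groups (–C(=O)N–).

The amide motif appears at heavy-atom position 2 in the SMILES.
Other groups present: 1 ether, 1 ketone.
Amide count: 1.

1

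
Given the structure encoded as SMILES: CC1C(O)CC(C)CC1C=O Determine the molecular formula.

C9H16O2

Walk through each heavy atom and fill implicit hydrogens from standard valence (C 4, N 3, O 2, S 2, halogen 1):
  atom 1: C, bond orders sum to 1 (valence 4) → 3 H
  atom 2: C, bond orders sum to 3 (valence 4) → 1 H
  atom 3: C, bond orders sum to 3 (valence 4) → 1 H
  atom 4: O, bond orders sum to 1 (valence 2) → 1 H
  atom 5: C, bond orders sum to 2 (valence 4) → 2 H
  atom 6: C, bond orders sum to 3 (valence 4) → 1 H
  atom 7: C, bond orders sum to 1 (valence 4) → 3 H
  atom 8: C, bond orders sum to 2 (valence 4) → 2 H
  atom 9: C, bond orders sum to 3 (valence 4) → 1 H
  atom 10: C, bond orders sum to 3 (valence 4) → 1 H
  atom 11: O, bond orders sum to 2 (valence 2) → 0 H
Totals → C:9, H:16, O:2.
In Hill order: C9H16O2.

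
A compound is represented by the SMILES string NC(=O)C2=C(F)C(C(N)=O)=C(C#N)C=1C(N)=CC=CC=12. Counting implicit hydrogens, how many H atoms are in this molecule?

Walk through each heavy atom and fill implicit hydrogens from standard valence (C 4, N 3, O 2, S 2, halogen 1):
  atom 1: N, bond orders sum to 1 (valence 3) → 2 H
  atom 2: C, bond orders sum to 4 (valence 4) → 0 H
  atom 3: O, bond orders sum to 2 (valence 2) → 0 H
  atom 4: C, bond orders sum to 4 (valence 4) → 0 H
  atom 5: C, bond orders sum to 4 (valence 4) → 0 H
  atom 6: F (halogen, monovalent) → 0 H
  atom 7: C, bond orders sum to 4 (valence 4) → 0 H
  atom 8: C, bond orders sum to 4 (valence 4) → 0 H
  atom 9: N, bond orders sum to 1 (valence 3) → 2 H
  atom 10: O, bond orders sum to 2 (valence 2) → 0 H
  atom 11: C, bond orders sum to 4 (valence 4) → 0 H
  atom 12: C, bond orders sum to 4 (valence 4) → 0 H
  atom 13: N, bond orders sum to 3 (valence 3) → 0 H
  atom 14: C, bond orders sum to 4 (valence 4) → 0 H
  atom 15: C, bond orders sum to 4 (valence 4) → 0 H
  atom 16: N, bond orders sum to 1 (valence 3) → 2 H
  atom 17: C, bond orders sum to 3 (valence 4) → 1 H
  atom 18: C, bond orders sum to 3 (valence 4) → 1 H
  atom 19: C, bond orders sum to 3 (valence 4) → 1 H
  atom 20: C, bond orders sum to 4 (valence 4) → 0 H
Total hydrogens: 9.

9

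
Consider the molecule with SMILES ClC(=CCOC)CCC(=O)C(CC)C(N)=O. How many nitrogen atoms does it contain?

Scan the SMILES for N atoms (remember two-letter symbols like Cl and Br are single atoms).
Nitrogen count: 1.

1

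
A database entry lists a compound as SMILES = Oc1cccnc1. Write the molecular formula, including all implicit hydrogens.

C5H5NO

Walk through each heavy atom and fill implicit hydrogens from standard valence (C 4, N 3, O 2, S 2, halogen 1); for lowercase aromatic atoms, an aromatic c carries 1 H when it has two neighbours and 0 H with three, and aromatic n carries 0 H:
  atom 1: O, bond orders sum to 1 (valence 2) → 1 H
  atom 2: aromatic c, 3 neighbours → 0 H
  atom 3: aromatic c, 2 neighbours → 1 H
  atom 4: aromatic c, 2 neighbours → 1 H
  atom 5: aromatic c, 2 neighbours → 1 H
  atom 6: aromatic n, 2 neighbours → 0 H
  atom 7: aromatic c, 2 neighbours → 1 H
Totals → C:5, H:5, N:1, O:1.
In Hill order: C5H5NO.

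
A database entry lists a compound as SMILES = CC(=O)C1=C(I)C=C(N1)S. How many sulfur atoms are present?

1

Scan the SMILES for S atoms (remember two-letter symbols like Cl and Br are single atoms).
Sulfur count: 1.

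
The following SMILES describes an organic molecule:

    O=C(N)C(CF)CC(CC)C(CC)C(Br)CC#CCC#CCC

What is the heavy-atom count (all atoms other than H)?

Every atom symbol written in the SMILES (organic subset) is one heavy atom; implicit H are not written.
Heavy atoms by element → Br:1, C:19, F:1, N:1, O:1.
Total: 23.

23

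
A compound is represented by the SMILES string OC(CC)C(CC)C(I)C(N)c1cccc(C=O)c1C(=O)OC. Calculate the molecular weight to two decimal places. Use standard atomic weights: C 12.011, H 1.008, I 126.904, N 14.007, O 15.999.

433.29 g/mol

First, the molecular formula is C17H24INO4 (counting implicit H from valence).
  C: 17 × 12.011 = 204.187
  H: 24 × 1.008 = 24.192
  I: 1 × 126.904 = 126.904
  N: 1 × 14.007 = 14.007
  O: 4 × 15.999 = 63.996
Sum: 17×12.011 + 24×1.008 + 1×126.904 + 1×14.007 + 4×15.999 = 433.286 → 433.29 g/mol.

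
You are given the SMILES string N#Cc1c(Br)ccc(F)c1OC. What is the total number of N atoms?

Scan the SMILES for N atoms (remember two-letter symbols like Cl and Br are single atoms).
Nitrogen count: 1.

1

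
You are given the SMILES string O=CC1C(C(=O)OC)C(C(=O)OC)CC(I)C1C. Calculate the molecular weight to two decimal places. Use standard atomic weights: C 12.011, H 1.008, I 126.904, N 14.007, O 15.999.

First, the molecular formula is C12H17IO5 (counting implicit H from valence).
  C: 12 × 12.011 = 144.132
  H: 17 × 1.008 = 17.136
  I: 1 × 126.904 = 126.904
  O: 5 × 15.999 = 79.995
Sum: 12×12.011 + 17×1.008 + 1×126.904 + 5×15.999 = 368.167 → 368.17 g/mol.

368.17 g/mol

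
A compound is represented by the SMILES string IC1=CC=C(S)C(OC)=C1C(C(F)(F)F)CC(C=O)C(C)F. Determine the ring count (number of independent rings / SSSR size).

In SMILES, each pair of matching ring-closure digits denotes one ring-closing bond; the number of such bonds equals the number of independent rings.
Ring-closure bonds here: 1.

1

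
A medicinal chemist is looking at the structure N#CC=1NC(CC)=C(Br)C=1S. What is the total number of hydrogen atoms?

Walk through each heavy atom and fill implicit hydrogens from standard valence (C 4, N 3, O 2, S 2, halogen 1):
  atom 1: N, bond orders sum to 3 (valence 3) → 0 H
  atom 2: C, bond orders sum to 4 (valence 4) → 0 H
  atom 3: C, bond orders sum to 4 (valence 4) → 0 H
  atom 4: N, bond orders sum to 2 (valence 3) → 1 H
  atom 5: C, bond orders sum to 4 (valence 4) → 0 H
  atom 6: C, bond orders sum to 2 (valence 4) → 2 H
  atom 7: C, bond orders sum to 1 (valence 4) → 3 H
  atom 8: C, bond orders sum to 4 (valence 4) → 0 H
  atom 9: Br (halogen, monovalent) → 0 H
  atom 10: C, bond orders sum to 4 (valence 4) → 0 H
  atom 11: S, bond orders sum to 1 (valence 2) → 1 H
Total hydrogens: 7.

7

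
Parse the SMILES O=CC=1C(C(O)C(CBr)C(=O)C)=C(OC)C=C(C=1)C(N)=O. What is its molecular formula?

C14H16BrNO5

Walk through each heavy atom and fill implicit hydrogens from standard valence (C 4, N 3, O 2, S 2, halogen 1):
  atom 1: O, bond orders sum to 2 (valence 2) → 0 H
  atom 2: C, bond orders sum to 3 (valence 4) → 1 H
  atom 3: C, bond orders sum to 4 (valence 4) → 0 H
  atom 4: C, bond orders sum to 4 (valence 4) → 0 H
  atom 5: C, bond orders sum to 3 (valence 4) → 1 H
  atom 6: O, bond orders sum to 1 (valence 2) → 1 H
  atom 7: C, bond orders sum to 3 (valence 4) → 1 H
  atom 8: C, bond orders sum to 2 (valence 4) → 2 H
  atom 9: Br (halogen, monovalent) → 0 H
  atom 10: C, bond orders sum to 4 (valence 4) → 0 H
  atom 11: O, bond orders sum to 2 (valence 2) → 0 H
  atom 12: C, bond orders sum to 1 (valence 4) → 3 H
  atom 13: C, bond orders sum to 4 (valence 4) → 0 H
  atom 14: O, bond orders sum to 2 (valence 2) → 0 H
  atom 15: C, bond orders sum to 1 (valence 4) → 3 H
  atom 16: C, bond orders sum to 3 (valence 4) → 1 H
  atom 17: C, bond orders sum to 4 (valence 4) → 0 H
  atom 18: C, bond orders sum to 3 (valence 4) → 1 H
  atom 19: C, bond orders sum to 4 (valence 4) → 0 H
  atom 20: N, bond orders sum to 1 (valence 3) → 2 H
  atom 21: O, bond orders sum to 2 (valence 2) → 0 H
Totals → C:14, H:16, Br:1, N:1, O:5.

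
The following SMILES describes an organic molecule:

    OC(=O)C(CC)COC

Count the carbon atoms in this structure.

6

Count every carbon token in the SMILES (each C, including those in ring-closure positions and inside branches).
Carbon count: 6.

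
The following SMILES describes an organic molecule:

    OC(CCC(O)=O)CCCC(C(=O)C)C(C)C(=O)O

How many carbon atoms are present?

Count every carbon token in the SMILES (each C, including those in ring-closure positions and inside branches).
Carbon count: 13.

13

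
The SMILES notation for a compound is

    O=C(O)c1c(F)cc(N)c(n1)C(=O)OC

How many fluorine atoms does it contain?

Scan the SMILES for F atoms (remember two-letter symbols like Cl and Br are single atoms).
Fluorine count: 1.

1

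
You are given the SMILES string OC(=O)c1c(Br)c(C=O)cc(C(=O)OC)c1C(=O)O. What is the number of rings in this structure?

1

In SMILES, each pair of matching ring-closure digits denotes one ring-closing bond; the number of such bonds equals the number of independent rings.
Ring-closure bonds here: 1.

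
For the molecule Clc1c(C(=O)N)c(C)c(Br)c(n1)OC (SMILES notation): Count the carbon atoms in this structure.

8

Count every carbon token in the SMILES (each C, including those in ring-closure positions and inside branches).
Carbon count: 8.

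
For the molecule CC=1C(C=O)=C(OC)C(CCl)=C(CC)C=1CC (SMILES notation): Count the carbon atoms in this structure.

Count every carbon token in the SMILES (each C, including those in ring-closure positions and inside branches).
Carbon count: 14.

14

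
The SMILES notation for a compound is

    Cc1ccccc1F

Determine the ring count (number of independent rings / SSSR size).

In SMILES, each pair of matching ring-closure digits denotes one ring-closing bond; the number of such bonds equals the number of independent rings.
Ring-closure bonds here: 1.

1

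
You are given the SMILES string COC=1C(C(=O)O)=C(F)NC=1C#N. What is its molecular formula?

C7H5FN2O3

Walk through each heavy atom and fill implicit hydrogens from standard valence (C 4, N 3, O 2, S 2, halogen 1):
  atom 1: C, bond orders sum to 1 (valence 4) → 3 H
  atom 2: O, bond orders sum to 2 (valence 2) → 0 H
  atom 3: C, bond orders sum to 4 (valence 4) → 0 H
  atom 4: C, bond orders sum to 4 (valence 4) → 0 H
  atom 5: C, bond orders sum to 4 (valence 4) → 0 H
  atom 6: O, bond orders sum to 2 (valence 2) → 0 H
  atom 7: O, bond orders sum to 1 (valence 2) → 1 H
  atom 8: C, bond orders sum to 4 (valence 4) → 0 H
  atom 9: F (halogen, monovalent) → 0 H
  atom 10: N, bond orders sum to 2 (valence 3) → 1 H
  atom 11: C, bond orders sum to 4 (valence 4) → 0 H
  atom 12: C, bond orders sum to 4 (valence 4) → 0 H
  atom 13: N, bond orders sum to 3 (valence 3) → 0 H
Totals → C:7, H:5, F:1, N:2, O:3.
In Hill order: C7H5FN2O3.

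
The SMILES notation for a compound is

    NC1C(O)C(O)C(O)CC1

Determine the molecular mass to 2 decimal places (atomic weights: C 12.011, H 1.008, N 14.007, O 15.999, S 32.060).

147.17 g/mol

First, the molecular formula is C6H13NO3 (counting implicit H from valence).
  C: 6 × 12.011 = 72.066
  H: 13 × 1.008 = 13.104
  N: 1 × 14.007 = 14.007
  O: 3 × 15.999 = 47.997
Sum: 6×12.011 + 13×1.008 + 1×14.007 + 3×15.999 = 147.174 → 147.17 g/mol.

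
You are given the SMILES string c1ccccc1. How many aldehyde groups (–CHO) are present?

Scan the SMILES for the aldehyde motif — none present.

0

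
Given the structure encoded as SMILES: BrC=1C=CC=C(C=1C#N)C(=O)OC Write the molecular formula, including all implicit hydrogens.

C9H6BrNO2

Walk through each heavy atom and fill implicit hydrogens from standard valence (C 4, N 3, O 2, S 2, halogen 1):
  atom 1: Br (halogen, monovalent) → 0 H
  atom 2: C, bond orders sum to 4 (valence 4) → 0 H
  atom 3: C, bond orders sum to 3 (valence 4) → 1 H
  atom 4: C, bond orders sum to 3 (valence 4) → 1 H
  atom 5: C, bond orders sum to 3 (valence 4) → 1 H
  atom 6: C, bond orders sum to 4 (valence 4) → 0 H
  atom 7: C, bond orders sum to 4 (valence 4) → 0 H
  atom 8: C, bond orders sum to 4 (valence 4) → 0 H
  atom 9: N, bond orders sum to 3 (valence 3) → 0 H
  atom 10: C, bond orders sum to 4 (valence 4) → 0 H
  atom 11: O, bond orders sum to 2 (valence 2) → 0 H
  atom 12: O, bond orders sum to 2 (valence 2) → 0 H
  atom 13: C, bond orders sum to 1 (valence 4) → 3 H
Totals → C:9, H:6, Br:1, N:1, O:2.
In Hill order: C9H6BrNO2.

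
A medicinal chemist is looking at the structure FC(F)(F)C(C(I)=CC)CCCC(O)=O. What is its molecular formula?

Walk through each heavy atom and fill implicit hydrogens from standard valence (C 4, N 3, O 2, S 2, halogen 1):
  atom 1: F (halogen, monovalent) → 0 H
  atom 2: C, bond orders sum to 4 (valence 4) → 0 H
  atom 3: F (halogen, monovalent) → 0 H
  atom 4: F (halogen, monovalent) → 0 H
  atom 5: C, bond orders sum to 3 (valence 4) → 1 H
  atom 6: C, bond orders sum to 4 (valence 4) → 0 H
  atom 7: I (halogen, monovalent) → 0 H
  atom 8: C, bond orders sum to 3 (valence 4) → 1 H
  atom 9: C, bond orders sum to 1 (valence 4) → 3 H
  atom 10: C, bond orders sum to 2 (valence 4) → 2 H
  atom 11: C, bond orders sum to 2 (valence 4) → 2 H
  atom 12: C, bond orders sum to 2 (valence 4) → 2 H
  atom 13: C, bond orders sum to 4 (valence 4) → 0 H
  atom 14: O, bond orders sum to 1 (valence 2) → 1 H
  atom 15: O, bond orders sum to 2 (valence 2) → 0 H
Totals → C:9, H:12, F:3, I:1, O:2.
In Hill order: C9H12F3IO2.

C9H12F3IO2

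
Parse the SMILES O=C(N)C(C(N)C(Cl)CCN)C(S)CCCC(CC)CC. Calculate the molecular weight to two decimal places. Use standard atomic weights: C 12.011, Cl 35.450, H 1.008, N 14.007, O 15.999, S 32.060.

337.95 g/mol

First, the molecular formula is C15H32ClN3OS (counting implicit H from valence).
  C: 15 × 12.011 = 180.165
  Cl: 1 × 35.450 = 35.450
  H: 32 × 1.008 = 32.256
  N: 3 × 14.007 = 42.021
  O: 1 × 15.999 = 15.999
  S: 1 × 32.060 = 32.060
Sum: 15×12.011 + 1×35.450 + 32×1.008 + 3×14.007 + 1×15.999 + 1×32.060 = 337.951 → 337.95 g/mol.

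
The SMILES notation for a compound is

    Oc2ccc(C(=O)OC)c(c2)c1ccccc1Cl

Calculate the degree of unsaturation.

Molecular formula: C14H11ClO3.
DoU = (2C + 2 + N − H − X) / 2, where X is the halogen count and O/S are ignored.
    = (2·14 + 2 + 0 − 11 − 1) / 2 = 18 / 2 = 9.

9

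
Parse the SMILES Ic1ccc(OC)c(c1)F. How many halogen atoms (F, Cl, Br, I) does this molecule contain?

Halogen atoms appear at heavy-atom positions 1, 10 (1×F, 1×I).
Other groups present: 1 ether.
Halogen count: 2.

2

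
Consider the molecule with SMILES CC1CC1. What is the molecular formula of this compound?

C4H8

Walk through each heavy atom and fill implicit hydrogens from standard valence (C 4, N 3, O 2, S 2, halogen 1):
  atom 1: C, bond orders sum to 1 (valence 4) → 3 H
  atom 2: C, bond orders sum to 3 (valence 4) → 1 H
  atom 3: C, bond orders sum to 2 (valence 4) → 2 H
  atom 4: C, bond orders sum to 2 (valence 4) → 2 H
Totals → C:4, H:8.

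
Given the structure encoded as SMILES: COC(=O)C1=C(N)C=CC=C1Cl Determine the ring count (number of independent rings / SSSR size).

In SMILES, each pair of matching ring-closure digits denotes one ring-closing bond; the number of such bonds equals the number of independent rings.
Ring-closure bonds here: 1.

1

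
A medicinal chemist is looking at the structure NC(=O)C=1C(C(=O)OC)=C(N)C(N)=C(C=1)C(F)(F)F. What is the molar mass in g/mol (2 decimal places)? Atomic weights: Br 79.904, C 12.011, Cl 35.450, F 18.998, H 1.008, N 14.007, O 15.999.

277.20 g/mol

First, the molecular formula is C10H10F3N3O3 (counting implicit H from valence).
  C: 10 × 12.011 = 120.110
  F: 3 × 18.998 = 56.994
  H: 10 × 1.008 = 10.080
  N: 3 × 14.007 = 42.021
  O: 3 × 15.999 = 47.997
Sum: 10×12.011 + 3×18.998 + 10×1.008 + 3×14.007 + 3×15.999 = 277.202 → 277.20 g/mol.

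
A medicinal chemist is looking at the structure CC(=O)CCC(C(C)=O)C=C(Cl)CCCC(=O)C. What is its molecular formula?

Walk through each heavy atom and fill implicit hydrogens from standard valence (C 4, N 3, O 2, S 2, halogen 1):
  atom 1: C, bond orders sum to 1 (valence 4) → 3 H
  atom 2: C, bond orders sum to 4 (valence 4) → 0 H
  atom 3: O, bond orders sum to 2 (valence 2) → 0 H
  atom 4: C, bond orders sum to 2 (valence 4) → 2 H
  atom 5: C, bond orders sum to 2 (valence 4) → 2 H
  atom 6: C, bond orders sum to 3 (valence 4) → 1 H
  atom 7: C, bond orders sum to 4 (valence 4) → 0 H
  atom 8: C, bond orders sum to 1 (valence 4) → 3 H
  atom 9: O, bond orders sum to 2 (valence 2) → 0 H
  atom 10: C, bond orders sum to 3 (valence 4) → 1 H
  atom 11: C, bond orders sum to 4 (valence 4) → 0 H
  atom 12: Cl (halogen, monovalent) → 0 H
  atom 13: C, bond orders sum to 2 (valence 4) → 2 H
  atom 14: C, bond orders sum to 2 (valence 4) → 2 H
  atom 15: C, bond orders sum to 2 (valence 4) → 2 H
  atom 16: C, bond orders sum to 4 (valence 4) → 0 H
  atom 17: O, bond orders sum to 2 (valence 2) → 0 H
  atom 18: C, bond orders sum to 1 (valence 4) → 3 H
Totals → C:14, H:21, Cl:1, O:3.

C14H21ClO3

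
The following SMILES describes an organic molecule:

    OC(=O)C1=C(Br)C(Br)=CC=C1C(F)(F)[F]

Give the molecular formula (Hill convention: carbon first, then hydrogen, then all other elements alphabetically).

C8H3Br2F3O2

Walk through each heavy atom and fill implicit hydrogens from standard valence (C 4, N 3, O 2, S 2, halogen 1):
  atom 1: O, bond orders sum to 1 (valence 2) → 1 H
  atom 2: C, bond orders sum to 4 (valence 4) → 0 H
  atom 3: O, bond orders sum to 2 (valence 2) → 0 H
  atom 4: C, bond orders sum to 4 (valence 4) → 0 H
  atom 5: C, bond orders sum to 4 (valence 4) → 0 H
  atom 6: Br (halogen, monovalent) → 0 H
  atom 7: C, bond orders sum to 4 (valence 4) → 0 H
  atom 8: Br (halogen, monovalent) → 0 H
  atom 9: C, bond orders sum to 3 (valence 4) → 1 H
  atom 10: C, bond orders sum to 3 (valence 4) → 1 H
  atom 11: C, bond orders sum to 4 (valence 4) → 0 H
  atom 12: C, bond orders sum to 4 (valence 4) → 0 H
  atom 13: F (halogen, monovalent) → 0 H
  atom 14: F (halogen, monovalent) → 0 H
  atom 15: F with explicit H count 0
Totals → C:8, H:3, Br:2, F:3, O:2.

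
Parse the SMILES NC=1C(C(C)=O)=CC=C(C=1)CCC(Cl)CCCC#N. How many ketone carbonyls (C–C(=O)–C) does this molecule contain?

The ketone motif appears at heavy-atom position 4 in the SMILES.
Other groups present: 1 nitrile, 1 primary amine.
Ketone count: 1.

1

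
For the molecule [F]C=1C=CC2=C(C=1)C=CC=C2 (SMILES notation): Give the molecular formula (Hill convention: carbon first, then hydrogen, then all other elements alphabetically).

C10H7F

Walk through each heavy atom and fill implicit hydrogens from standard valence (C 4, N 3, O 2, S 2, halogen 1):
  atom 1: F with explicit H count 0
  atom 2: C, bond orders sum to 4 (valence 4) → 0 H
  atom 3: C, bond orders sum to 3 (valence 4) → 1 H
  atom 4: C, bond orders sum to 3 (valence 4) → 1 H
  atom 5: C, bond orders sum to 4 (valence 4) → 0 H
  atom 6: C, bond orders sum to 4 (valence 4) → 0 H
  atom 7: C, bond orders sum to 3 (valence 4) → 1 H
  atom 8: C, bond orders sum to 3 (valence 4) → 1 H
  atom 9: C, bond orders sum to 3 (valence 4) → 1 H
  atom 10: C, bond orders sum to 3 (valence 4) → 1 H
  atom 11: C, bond orders sum to 3 (valence 4) → 1 H
Totals → C:10, H:7, F:1.
In Hill order: C10H7F.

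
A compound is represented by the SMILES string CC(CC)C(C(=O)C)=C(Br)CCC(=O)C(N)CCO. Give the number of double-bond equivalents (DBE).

Degree of unsaturation = (number of rings) + (number of π bonds).
Ring closures in the SMILES: 0.
π bonds: 3 double bonds (each 1 DoU) → 3 DoU from unsaturation.
Total DoU = 0 + 3 = 3.

3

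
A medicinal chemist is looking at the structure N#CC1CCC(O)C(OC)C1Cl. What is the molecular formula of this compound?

C8H12ClNO2

Walk through each heavy atom and fill implicit hydrogens from standard valence (C 4, N 3, O 2, S 2, halogen 1):
  atom 1: N, bond orders sum to 3 (valence 3) → 0 H
  atom 2: C, bond orders sum to 4 (valence 4) → 0 H
  atom 3: C, bond orders sum to 3 (valence 4) → 1 H
  atom 4: C, bond orders sum to 2 (valence 4) → 2 H
  atom 5: C, bond orders sum to 2 (valence 4) → 2 H
  atom 6: C, bond orders sum to 3 (valence 4) → 1 H
  atom 7: O, bond orders sum to 1 (valence 2) → 1 H
  atom 8: C, bond orders sum to 3 (valence 4) → 1 H
  atom 9: O, bond orders sum to 2 (valence 2) → 0 H
  atom 10: C, bond orders sum to 1 (valence 4) → 3 H
  atom 11: C, bond orders sum to 3 (valence 4) → 1 H
  atom 12: Cl (halogen, monovalent) → 0 H
Totals → C:8, H:12, Cl:1, N:1, O:2.
In Hill order: C8H12ClNO2.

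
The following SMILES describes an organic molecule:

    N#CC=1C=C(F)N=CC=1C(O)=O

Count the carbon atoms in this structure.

7

Count every carbon token in the SMILES (each C, including those in ring-closure positions and inside branches).
Carbon count: 7.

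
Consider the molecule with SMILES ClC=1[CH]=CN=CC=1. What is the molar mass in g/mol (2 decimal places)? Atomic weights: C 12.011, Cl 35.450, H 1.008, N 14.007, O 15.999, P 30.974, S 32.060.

113.54 g/mol

First, the molecular formula is C5H4ClN (counting implicit H from valence).
  C: 5 × 12.011 = 60.055
  Cl: 1 × 35.450 = 35.450
  H: 4 × 1.008 = 4.032
  N: 1 × 14.007 = 14.007
Sum: 5×12.011 + 1×35.450 + 4×1.008 + 1×14.007 = 113.544 → 113.54 g/mol.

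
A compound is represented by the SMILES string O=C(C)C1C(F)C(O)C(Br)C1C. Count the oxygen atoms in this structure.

Scan the SMILES for O atoms (remember two-letter symbols like Cl and Br are single atoms).
Oxygen count: 2.

2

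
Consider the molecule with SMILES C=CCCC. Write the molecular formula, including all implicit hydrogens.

C5H10

Walk through each heavy atom and fill implicit hydrogens from standard valence (C 4, N 3, O 2, S 2, halogen 1):
  atom 1: C, bond orders sum to 2 (valence 4) → 2 H
  atom 2: C, bond orders sum to 3 (valence 4) → 1 H
  atom 3: C, bond orders sum to 2 (valence 4) → 2 H
  atom 4: C, bond orders sum to 2 (valence 4) → 2 H
  atom 5: C, bond orders sum to 1 (valence 4) → 3 H
Totals → C:5, H:10.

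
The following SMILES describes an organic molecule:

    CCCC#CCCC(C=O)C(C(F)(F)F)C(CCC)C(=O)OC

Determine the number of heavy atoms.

23

Every atom symbol written in the SMILES (organic subset) is one heavy atom; implicit H are not written.
Heavy atoms by element → C:17, F:3, O:3.
Total: 23.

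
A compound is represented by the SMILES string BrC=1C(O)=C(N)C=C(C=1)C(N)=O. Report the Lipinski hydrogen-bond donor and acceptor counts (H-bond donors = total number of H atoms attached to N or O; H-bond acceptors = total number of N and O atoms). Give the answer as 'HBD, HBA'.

Donors: find every N or O and count the H atoms it carries.
  atom 4 (O): bond orders sum to 1 → 1 H
  atom 6 (N): bond orders sum to 1 → 2 H
  atom 11 (N): bond orders sum to 1 → 2 H
  atom 12 (O): bond orders sum to 2 → 0 H
Lipinski HBD = 5.
Acceptors: N atoms = 2, O atoms = 2 → HBA = 4.

5, 4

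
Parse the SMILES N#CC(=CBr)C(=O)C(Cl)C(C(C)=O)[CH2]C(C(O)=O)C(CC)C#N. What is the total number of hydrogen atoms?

16

Walk through each heavy atom and fill implicit hydrogens from standard valence (C 4, N 3, O 2, S 2, halogen 1):
  atom 1: N, bond orders sum to 3 (valence 3) → 0 H
  atom 2: C, bond orders sum to 4 (valence 4) → 0 H
  atom 3: C, bond orders sum to 4 (valence 4) → 0 H
  atom 4: C, bond orders sum to 3 (valence 4) → 1 H
  atom 5: Br (halogen, monovalent) → 0 H
  atom 6: C, bond orders sum to 4 (valence 4) → 0 H
  atom 7: O, bond orders sum to 2 (valence 2) → 0 H
  atom 8: C, bond orders sum to 3 (valence 4) → 1 H
  atom 9: Cl (halogen, monovalent) → 0 H
  atom 10: C, bond orders sum to 3 (valence 4) → 1 H
  atom 11: C, bond orders sum to 4 (valence 4) → 0 H
  atom 12: C, bond orders sum to 1 (valence 4) → 3 H
  atom 13: O, bond orders sum to 2 (valence 2) → 0 H
  atom 14: C with explicit H count 2
  atom 15: C, bond orders sum to 3 (valence 4) → 1 H
  atom 16: C, bond orders sum to 4 (valence 4) → 0 H
  atom 17: O, bond orders sum to 1 (valence 2) → 1 H
  atom 18: O, bond orders sum to 2 (valence 2) → 0 H
  atom 19: C, bond orders sum to 3 (valence 4) → 1 H
  atom 20: C, bond orders sum to 2 (valence 4) → 2 H
  atom 21: C, bond orders sum to 1 (valence 4) → 3 H
  atom 22: C, bond orders sum to 4 (valence 4) → 0 H
  atom 23: N, bond orders sum to 3 (valence 3) → 0 H
Total hydrogens: 16.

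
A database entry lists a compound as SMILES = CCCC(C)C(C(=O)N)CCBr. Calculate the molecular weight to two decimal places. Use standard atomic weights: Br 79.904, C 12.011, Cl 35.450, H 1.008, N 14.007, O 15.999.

First, the molecular formula is C9H18BrNO (counting implicit H from valence).
  Br: 1 × 79.904 = 79.904
  C: 9 × 12.011 = 108.099
  H: 18 × 1.008 = 18.144
  N: 1 × 14.007 = 14.007
  O: 1 × 15.999 = 15.999
Sum: 1×79.904 + 9×12.011 + 18×1.008 + 1×14.007 + 1×15.999 = 236.153 → 236.15 g/mol.

236.15 g/mol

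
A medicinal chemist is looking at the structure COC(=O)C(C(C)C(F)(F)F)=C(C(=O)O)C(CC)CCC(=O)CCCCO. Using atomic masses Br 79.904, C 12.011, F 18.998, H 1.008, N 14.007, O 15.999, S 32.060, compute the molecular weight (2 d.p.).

396.40 g/mol

First, the molecular formula is C18H27F3O6 (counting implicit H from valence).
  C: 18 × 12.011 = 216.198
  F: 3 × 18.998 = 56.994
  H: 27 × 1.008 = 27.216
  O: 6 × 15.999 = 95.994
Sum: 18×12.011 + 3×18.998 + 27×1.008 + 6×15.999 = 396.402 → 396.40 g/mol.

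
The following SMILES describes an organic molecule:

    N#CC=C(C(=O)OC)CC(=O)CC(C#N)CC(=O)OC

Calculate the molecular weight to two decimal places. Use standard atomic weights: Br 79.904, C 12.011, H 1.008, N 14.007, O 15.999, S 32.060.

278.26 g/mol

First, the molecular formula is C13H14N2O5 (counting implicit H from valence).
  C: 13 × 12.011 = 156.143
  H: 14 × 1.008 = 14.112
  N: 2 × 14.007 = 28.014
  O: 5 × 15.999 = 79.995
Sum: 13×12.011 + 14×1.008 + 2×14.007 + 5×15.999 = 278.264 → 278.26 g/mol.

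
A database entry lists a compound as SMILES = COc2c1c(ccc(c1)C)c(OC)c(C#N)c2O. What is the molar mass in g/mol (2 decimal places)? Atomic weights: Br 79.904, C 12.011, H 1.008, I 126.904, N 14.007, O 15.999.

First, the molecular formula is C14H13NO3 (counting implicit H from valence).
  C: 14 × 12.011 = 168.154
  H: 13 × 1.008 = 13.104
  N: 1 × 14.007 = 14.007
  O: 3 × 15.999 = 47.997
Sum: 14×12.011 + 13×1.008 + 1×14.007 + 3×15.999 = 243.262 → 243.26 g/mol.

243.26 g/mol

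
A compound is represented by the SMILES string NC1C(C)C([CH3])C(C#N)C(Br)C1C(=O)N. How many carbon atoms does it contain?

10

Count every carbon token in the SMILES (each C, including those in ring-closure positions and inside branches).
Carbon count: 10.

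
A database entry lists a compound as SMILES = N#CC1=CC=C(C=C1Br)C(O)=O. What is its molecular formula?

Walk through each heavy atom and fill implicit hydrogens from standard valence (C 4, N 3, O 2, S 2, halogen 1):
  atom 1: N, bond orders sum to 3 (valence 3) → 0 H
  atom 2: C, bond orders sum to 4 (valence 4) → 0 H
  atom 3: C, bond orders sum to 4 (valence 4) → 0 H
  atom 4: C, bond orders sum to 3 (valence 4) → 1 H
  atom 5: C, bond orders sum to 3 (valence 4) → 1 H
  atom 6: C, bond orders sum to 4 (valence 4) → 0 H
  atom 7: C, bond orders sum to 3 (valence 4) → 1 H
  atom 8: C, bond orders sum to 4 (valence 4) → 0 H
  atom 9: Br (halogen, monovalent) → 0 H
  atom 10: C, bond orders sum to 4 (valence 4) → 0 H
  atom 11: O, bond orders sum to 1 (valence 2) → 1 H
  atom 12: O, bond orders sum to 2 (valence 2) → 0 H
Totals → C:8, H:4, Br:1, N:1, O:2.
In Hill order: C8H4BrNO2.

C8H4BrNO2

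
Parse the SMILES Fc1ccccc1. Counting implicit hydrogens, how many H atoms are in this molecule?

5

Walk through each heavy atom and fill implicit hydrogens from standard valence (C 4, N 3, O 2, S 2, halogen 1); for lowercase aromatic atoms, an aromatic c carries 1 H when it has two neighbours and 0 H with three, and aromatic n carries 0 H:
  atom 1: F (halogen, monovalent) → 0 H
  atom 2: aromatic c, 3 neighbours → 0 H
  atom 3: aromatic c, 2 neighbours → 1 H
  atom 4: aromatic c, 2 neighbours → 1 H
  atom 5: aromatic c, 2 neighbours → 1 H
  atom 6: aromatic c, 2 neighbours → 1 H
  atom 7: aromatic c, 2 neighbours → 1 H
Total hydrogens: 5.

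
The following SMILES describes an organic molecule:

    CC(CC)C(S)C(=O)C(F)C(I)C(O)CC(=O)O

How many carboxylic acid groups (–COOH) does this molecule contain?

1

The carboxylic acid motif appears at heavy-atom position 16 in the SMILES.
Other groups present: 1 hydroxyl, 1 ketone, 1 thiol.
Carboxylic acid count: 1.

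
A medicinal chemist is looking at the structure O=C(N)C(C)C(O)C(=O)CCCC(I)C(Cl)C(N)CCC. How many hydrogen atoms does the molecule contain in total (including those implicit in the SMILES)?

Walk through each heavy atom and fill implicit hydrogens from standard valence (C 4, N 3, O 2, S 2, halogen 1):
  atom 1: O, bond orders sum to 2 (valence 2) → 0 H
  atom 2: C, bond orders sum to 4 (valence 4) → 0 H
  atom 3: N, bond orders sum to 1 (valence 3) → 2 H
  atom 4: C, bond orders sum to 3 (valence 4) → 1 H
  atom 5: C, bond orders sum to 1 (valence 4) → 3 H
  atom 6: C, bond orders sum to 3 (valence 4) → 1 H
  atom 7: O, bond orders sum to 1 (valence 2) → 1 H
  atom 8: C, bond orders sum to 4 (valence 4) → 0 H
  atom 9: O, bond orders sum to 2 (valence 2) → 0 H
  atom 10: C, bond orders sum to 2 (valence 4) → 2 H
  atom 11: C, bond orders sum to 2 (valence 4) → 2 H
  atom 12: C, bond orders sum to 2 (valence 4) → 2 H
  atom 13: C, bond orders sum to 3 (valence 4) → 1 H
  atom 14: I (halogen, monovalent) → 0 H
  atom 15: C, bond orders sum to 3 (valence 4) → 1 H
  atom 16: Cl (halogen, monovalent) → 0 H
  atom 17: C, bond orders sum to 3 (valence 4) → 1 H
  atom 18: N, bond orders sum to 1 (valence 3) → 2 H
  atom 19: C, bond orders sum to 2 (valence 4) → 2 H
  atom 20: C, bond orders sum to 2 (valence 4) → 2 H
  atom 21: C, bond orders sum to 1 (valence 4) → 3 H
Total hydrogens: 26.

26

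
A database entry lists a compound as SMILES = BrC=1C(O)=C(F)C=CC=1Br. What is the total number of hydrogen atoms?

3

Walk through each heavy atom and fill implicit hydrogens from standard valence (C 4, N 3, O 2, S 2, halogen 1):
  atom 1: Br (halogen, monovalent) → 0 H
  atom 2: C, bond orders sum to 4 (valence 4) → 0 H
  atom 3: C, bond orders sum to 4 (valence 4) → 0 H
  atom 4: O, bond orders sum to 1 (valence 2) → 1 H
  atom 5: C, bond orders sum to 4 (valence 4) → 0 H
  atom 6: F (halogen, monovalent) → 0 H
  atom 7: C, bond orders sum to 3 (valence 4) → 1 H
  atom 8: C, bond orders sum to 3 (valence 4) → 1 H
  atom 9: C, bond orders sum to 4 (valence 4) → 0 H
  atom 10: Br (halogen, monovalent) → 0 H
Total hydrogens: 3.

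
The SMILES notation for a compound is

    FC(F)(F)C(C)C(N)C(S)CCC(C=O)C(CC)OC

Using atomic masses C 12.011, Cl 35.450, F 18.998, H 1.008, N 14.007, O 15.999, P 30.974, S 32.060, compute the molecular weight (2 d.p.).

315.39 g/mol

First, the molecular formula is C13H24F3NO2S (counting implicit H from valence).
  C: 13 × 12.011 = 156.143
  F: 3 × 18.998 = 56.994
  H: 24 × 1.008 = 24.192
  N: 1 × 14.007 = 14.007
  O: 2 × 15.999 = 31.998
  S: 1 × 32.060 = 32.060
Sum: 13×12.011 + 3×18.998 + 24×1.008 + 1×14.007 + 2×15.999 + 1×32.060 = 315.394 → 315.39 g/mol.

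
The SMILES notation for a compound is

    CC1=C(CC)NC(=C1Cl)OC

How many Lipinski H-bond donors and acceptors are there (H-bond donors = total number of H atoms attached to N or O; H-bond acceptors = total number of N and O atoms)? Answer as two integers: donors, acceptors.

1, 2

Donors: find every N or O and count the H atoms it carries.
  atom 6 (N): bond orders sum to 2 → 1 H
  atom 10 (O): bond orders sum to 2 → 0 H
Lipinski HBD = 1.
Acceptors: N atoms = 1, O atoms = 1 → HBA = 2.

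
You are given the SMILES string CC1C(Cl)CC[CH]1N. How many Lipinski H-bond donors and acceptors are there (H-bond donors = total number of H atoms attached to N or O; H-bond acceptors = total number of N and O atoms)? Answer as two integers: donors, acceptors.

2, 1

Donors: find every N or O and count the H atoms it carries.
  atom 8 (N): bond orders sum to 1 → 2 H
Lipinski HBD = 2.
Acceptors: N atoms = 1, O atoms = 0 → HBA = 1.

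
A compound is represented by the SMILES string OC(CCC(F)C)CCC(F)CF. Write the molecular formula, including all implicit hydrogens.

Walk through each heavy atom and fill implicit hydrogens from standard valence (C 4, N 3, O 2, S 2, halogen 1):
  atom 1: O, bond orders sum to 1 (valence 2) → 1 H
  atom 2: C, bond orders sum to 3 (valence 4) → 1 H
  atom 3: C, bond orders sum to 2 (valence 4) → 2 H
  atom 4: C, bond orders sum to 2 (valence 4) → 2 H
  atom 5: C, bond orders sum to 3 (valence 4) → 1 H
  atom 6: F (halogen, monovalent) → 0 H
  atom 7: C, bond orders sum to 1 (valence 4) → 3 H
  atom 8: C, bond orders sum to 2 (valence 4) → 2 H
  atom 9: C, bond orders sum to 2 (valence 4) → 2 H
  atom 10: C, bond orders sum to 3 (valence 4) → 1 H
  atom 11: F (halogen, monovalent) → 0 H
  atom 12: C, bond orders sum to 2 (valence 4) → 2 H
  atom 13: F (halogen, monovalent) → 0 H
Totals → C:9, H:17, F:3, O:1.
In Hill order: C9H17F3O.

C9H17F3O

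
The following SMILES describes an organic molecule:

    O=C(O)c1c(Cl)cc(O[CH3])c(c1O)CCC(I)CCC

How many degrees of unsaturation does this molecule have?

5

Molecular formula: C14H18ClIO4.
DoU = (2C + 2 + N − H − X) / 2, where X is the halogen count and O/S are ignored.
    = (2·14 + 2 + 0 − 18 − 2) / 2 = 10 / 2 = 5.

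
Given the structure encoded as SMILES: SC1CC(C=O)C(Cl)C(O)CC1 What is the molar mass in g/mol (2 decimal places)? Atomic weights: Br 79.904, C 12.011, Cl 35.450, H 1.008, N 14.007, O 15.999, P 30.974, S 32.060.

First, the molecular formula is C8H13ClO2S (counting implicit H from valence).
  C: 8 × 12.011 = 96.088
  Cl: 1 × 35.450 = 35.450
  H: 13 × 1.008 = 13.104
  O: 2 × 15.999 = 31.998
  S: 1 × 32.060 = 32.060
Sum: 8×12.011 + 1×35.450 + 13×1.008 + 2×15.999 + 1×32.060 = 208.700 → 208.70 g/mol.

208.70 g/mol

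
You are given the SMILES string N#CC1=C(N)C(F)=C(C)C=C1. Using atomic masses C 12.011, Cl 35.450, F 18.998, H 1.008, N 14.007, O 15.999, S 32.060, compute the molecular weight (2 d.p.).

First, the molecular formula is C8H7FN2 (counting implicit H from valence).
  C: 8 × 12.011 = 96.088
  F: 1 × 18.998 = 18.998
  H: 7 × 1.008 = 7.056
  N: 2 × 14.007 = 28.014
Sum: 8×12.011 + 1×18.998 + 7×1.008 + 2×14.007 = 150.156 → 150.16 g/mol.

150.16 g/mol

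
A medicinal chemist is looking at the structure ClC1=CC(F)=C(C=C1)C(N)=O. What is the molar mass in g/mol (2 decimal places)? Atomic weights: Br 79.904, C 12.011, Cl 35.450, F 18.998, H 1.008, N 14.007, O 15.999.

First, the molecular formula is C7H5ClFNO (counting implicit H from valence).
  C: 7 × 12.011 = 84.077
  Cl: 1 × 35.450 = 35.450
  F: 1 × 18.998 = 18.998
  H: 5 × 1.008 = 5.040
  N: 1 × 14.007 = 14.007
  O: 1 × 15.999 = 15.999
Sum: 7×12.011 + 1×35.450 + 1×18.998 + 5×1.008 + 1×14.007 + 1×15.999 = 173.571 → 173.57 g/mol.

173.57 g/mol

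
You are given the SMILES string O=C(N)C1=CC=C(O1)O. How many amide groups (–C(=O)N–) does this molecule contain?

The amide motif appears at heavy-atom position 2 in the SMILES.
Other groups present: 1 hydroxyl.
Amide count: 1.

1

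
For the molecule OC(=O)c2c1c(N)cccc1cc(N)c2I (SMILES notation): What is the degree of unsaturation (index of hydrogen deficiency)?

Molecular formula: C11H9IN2O2.
DoU = (2C + 2 + N − H − X) / 2, where X is the halogen count and O/S are ignored.
    = (2·11 + 2 + 2 − 9 − 1) / 2 = 16 / 2 = 8.

8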